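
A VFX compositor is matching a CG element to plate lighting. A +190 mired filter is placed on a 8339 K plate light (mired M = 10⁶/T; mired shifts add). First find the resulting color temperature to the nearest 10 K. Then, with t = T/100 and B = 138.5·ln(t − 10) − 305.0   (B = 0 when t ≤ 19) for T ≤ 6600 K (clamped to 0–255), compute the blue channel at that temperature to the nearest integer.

M_in = 10⁶/8339 = 119.92; M_out = 119.92 + (+190) = 309.92.
T_out = 10⁶/309.92 = 3226.7 K → 3230 K; t = 32.3.
B = 138.5·ln(32.3 − 10) − 305.0 = 138.5·ln 22.3 − 305.0 = 138.5·3.1046 − 305.0 = 124.985.
Rounded: 125.

125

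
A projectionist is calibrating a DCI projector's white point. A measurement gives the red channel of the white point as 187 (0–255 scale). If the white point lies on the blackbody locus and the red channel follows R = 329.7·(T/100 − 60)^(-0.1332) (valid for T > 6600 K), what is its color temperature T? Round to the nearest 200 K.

13000 K

(t − 60)^(-0.1332) = 187/329.7 = 0.56718.
t − 60 = 0.56718^(1/-0.1332) = 0.56718^(-7.508) = 70.620, so t = 130.620.
T = 100·t = 13062 K → 13000 K to the nearest 200 K.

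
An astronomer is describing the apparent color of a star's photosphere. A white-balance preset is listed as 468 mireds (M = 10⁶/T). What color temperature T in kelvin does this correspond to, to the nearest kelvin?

2137 K

T = 10⁶ / 468 = 2136.75 K → 2137 K.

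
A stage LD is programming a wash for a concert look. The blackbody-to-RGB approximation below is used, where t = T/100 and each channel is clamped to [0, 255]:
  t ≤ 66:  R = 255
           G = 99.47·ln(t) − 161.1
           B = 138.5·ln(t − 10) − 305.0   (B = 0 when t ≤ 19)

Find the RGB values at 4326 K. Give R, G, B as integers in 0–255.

R=255, G=214, B=180

t = 4326/100 = 43.26; the t ≤ 66 branch applies.
R = 255 by definition for t ≤ 66.
G = 99.47·ln 43.26 − 161.1 = 99.47·3.7672 − 161.1 = 213.626.
B = 138.5·ln(43.26 − 10) − 305.0 = 138.5·ln 33.26 − 305.0 = 138.5·3.5044 − 305.0 = 180.353.
Rounded: (255, 214, 180).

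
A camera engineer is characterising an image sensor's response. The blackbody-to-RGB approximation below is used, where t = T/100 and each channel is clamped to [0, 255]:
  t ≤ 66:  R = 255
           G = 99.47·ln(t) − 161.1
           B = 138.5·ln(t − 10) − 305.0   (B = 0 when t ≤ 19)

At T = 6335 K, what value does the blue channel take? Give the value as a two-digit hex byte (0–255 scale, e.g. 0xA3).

t = 6335/100 = 63.35; the t ≤ 66 branch applies.
B = 138.5·ln(63.35 − 10) − 305.0 = 138.5·ln 53.35 − 305.0 = 138.5·3.9769 − 305.0 = 245.797.
Rounded: 246; in hex, 0xF6.

0xF6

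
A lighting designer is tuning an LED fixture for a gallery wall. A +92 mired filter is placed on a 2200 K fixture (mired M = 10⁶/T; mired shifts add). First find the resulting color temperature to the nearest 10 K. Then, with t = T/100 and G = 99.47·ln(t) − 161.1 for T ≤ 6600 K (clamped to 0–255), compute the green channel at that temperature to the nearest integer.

128

M_in = 10⁶/2200 = 454.55; M_out = 454.55 + (+92) = 546.55.
T_out = 10⁶/546.55 = 1829.7 K → 1830 K; t = 18.3.
G = 99.47·ln 18.3 − 161.1 = 99.47·2.9069 − 161.1 = 128.049.
Rounded: 128.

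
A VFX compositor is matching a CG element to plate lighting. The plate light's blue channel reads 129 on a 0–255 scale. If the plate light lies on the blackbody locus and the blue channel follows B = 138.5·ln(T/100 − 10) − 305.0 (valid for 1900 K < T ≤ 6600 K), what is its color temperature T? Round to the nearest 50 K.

3300 K

ln(t − 10) = (129 + 305.0) / 138.5 = 3.1336.
t − 10 = e^3.1336 = 22.956, so t = 32.956.
T = 100·t = 3296 K → 3300 K to the nearest 50 K.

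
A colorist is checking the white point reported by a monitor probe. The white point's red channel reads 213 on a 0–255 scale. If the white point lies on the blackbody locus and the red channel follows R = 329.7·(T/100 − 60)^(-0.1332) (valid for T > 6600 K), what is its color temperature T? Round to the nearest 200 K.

(t − 60)^(-0.1332) = 213/329.7 = 0.64604.
t − 60 = 0.64604^(1/-0.1332) = 0.64604^(-7.508) = 26.575, so t = 86.575.
T = 100·t = 8657 K → 8600 K to the nearest 200 K.

8600 K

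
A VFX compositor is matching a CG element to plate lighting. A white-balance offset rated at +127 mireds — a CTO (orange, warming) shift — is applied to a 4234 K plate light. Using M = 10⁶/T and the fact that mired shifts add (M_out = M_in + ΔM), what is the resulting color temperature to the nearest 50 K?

2750 K

M_in = 10⁶/4234 = 236.18 mireds.
M_out = 236.18 + (+127) = 363.18 mireds.
T_out = 10⁶/363.18 = 2753.4 K → 2750 K.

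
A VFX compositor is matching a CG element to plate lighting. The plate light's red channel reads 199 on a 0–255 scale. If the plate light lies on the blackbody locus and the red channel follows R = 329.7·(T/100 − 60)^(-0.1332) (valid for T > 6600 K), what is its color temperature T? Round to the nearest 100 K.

10400 K

(t − 60)^(-0.1332) = 199/329.7 = 0.60358.
t − 60 = 0.60358^(1/-0.1332) = 0.60358^(-7.508) = 44.273, so t = 104.273.
T = 100·t = 10427 K → 10400 K to the nearest 100 K.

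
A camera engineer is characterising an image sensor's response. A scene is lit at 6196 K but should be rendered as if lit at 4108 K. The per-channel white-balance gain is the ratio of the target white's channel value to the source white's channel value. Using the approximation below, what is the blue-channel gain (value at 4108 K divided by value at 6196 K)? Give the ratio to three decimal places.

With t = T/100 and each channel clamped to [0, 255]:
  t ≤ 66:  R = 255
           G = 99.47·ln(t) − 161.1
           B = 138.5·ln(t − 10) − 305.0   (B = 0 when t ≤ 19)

0.706

At 6196 K (t = 61.96):
  B = 138.5·ln(61.96 − 10) − 305.0 = 138.5·ln 51.96 − 305.0 = 138.5·3.9505 − 305.0 = 242.141.
At 4108 K (t = 41.08):
  B = 138.5·ln(41.08 − 10) − 305.0 = 138.5·ln 31.08 − 305.0 = 138.5·3.4366 − 305.0 = 170.964.
Gain = 170.964 / 242.141 = 0.7061 → 0.706.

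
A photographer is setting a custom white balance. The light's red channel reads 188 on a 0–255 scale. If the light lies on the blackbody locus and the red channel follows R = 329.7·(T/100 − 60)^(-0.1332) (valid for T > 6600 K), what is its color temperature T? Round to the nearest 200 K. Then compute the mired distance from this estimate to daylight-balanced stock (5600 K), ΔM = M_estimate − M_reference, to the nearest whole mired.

(t − 60)^(-0.1332) = 188/329.7 = 0.57022.
t − 60 = 0.57022^(1/-0.1332) = 0.57022^(-7.508) = 67.848, so t = 127.848.
T = 100·t = 12785 K → 12800 K to the nearest 200 K.
M_estimate = 10⁶/12800 = 78.12; M_reference = 10⁶/5600 = 178.57.
ΔM = 78.12 − 178.57 = -100.45 → -100 mireds.

-100 mireds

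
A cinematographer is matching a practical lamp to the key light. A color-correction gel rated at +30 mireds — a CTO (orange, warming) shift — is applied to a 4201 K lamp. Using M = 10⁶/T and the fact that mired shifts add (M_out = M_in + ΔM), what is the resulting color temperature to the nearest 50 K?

3750 K

M_in = 10⁶/4201 = 238.04 mireds.
M_out = 238.04 + (+30) = 268.04 mireds.
T_out = 10⁶/268.04 = 3730.8 K → 3750 K.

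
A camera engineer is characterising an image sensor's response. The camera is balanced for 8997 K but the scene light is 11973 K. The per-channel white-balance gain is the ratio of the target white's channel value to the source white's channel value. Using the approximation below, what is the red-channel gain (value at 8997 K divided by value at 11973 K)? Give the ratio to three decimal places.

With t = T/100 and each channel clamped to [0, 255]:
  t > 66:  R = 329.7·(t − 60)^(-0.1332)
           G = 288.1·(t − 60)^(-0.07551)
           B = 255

At 11973 K (t = 119.73):
  R = 329.7·(119.73 − 60)^(-0.1332) = 329.7·59.73^(-0.1332) = 329.7·0.57998 = 191.219.
At 8997 K (t = 89.97):
  R = 329.7·(89.97 − 60)^(-0.1332) = 329.7·29.97^(-0.1332) = 329.7·0.63578 = 209.616.
Gain = 209.616 / 191.219 = 1.0962 → 1.096.

1.096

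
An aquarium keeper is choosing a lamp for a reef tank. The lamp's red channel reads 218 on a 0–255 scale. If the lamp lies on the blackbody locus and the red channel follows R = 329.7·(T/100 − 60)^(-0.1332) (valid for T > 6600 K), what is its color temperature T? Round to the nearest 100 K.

(t − 60)^(-0.1332) = 218/329.7 = 0.66121.
t − 60 = 0.66121^(1/-0.1332) = 0.66121^(-7.508) = 22.326, so t = 82.326.
T = 100·t = 8233 K → 8200 K to the nearest 100 K.

8200 K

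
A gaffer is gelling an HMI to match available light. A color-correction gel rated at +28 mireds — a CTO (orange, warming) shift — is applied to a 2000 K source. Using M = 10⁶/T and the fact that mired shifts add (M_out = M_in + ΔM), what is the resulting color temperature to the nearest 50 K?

M_in = 10⁶/2000 = 500.00 mireds.
M_out = 500.00 + (+28) = 528.00 mireds.
T_out = 10⁶/528.00 = 1893.9 K → 1900 K.

1900 K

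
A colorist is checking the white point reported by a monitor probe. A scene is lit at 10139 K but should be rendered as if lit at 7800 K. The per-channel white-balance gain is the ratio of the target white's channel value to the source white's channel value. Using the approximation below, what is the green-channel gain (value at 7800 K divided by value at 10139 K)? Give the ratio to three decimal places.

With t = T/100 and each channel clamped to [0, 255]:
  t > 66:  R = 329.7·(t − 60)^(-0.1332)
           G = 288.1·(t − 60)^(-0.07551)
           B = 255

At 10139 K (t = 101.39):
  G = 288.1·(101.39 − 60)^(-0.07551) = 288.1·41.39^(-0.07551) = 288.1·0.75493 = 217.496.
At 7800 K (t = 78):
  G = 288.1·(78 − 60)^(-0.07551) = 288.1·18^(-0.07551) = 288.1·0.80392 = 231.610.
Gain = 231.610 / 217.496 = 1.0649 → 1.065.

1.065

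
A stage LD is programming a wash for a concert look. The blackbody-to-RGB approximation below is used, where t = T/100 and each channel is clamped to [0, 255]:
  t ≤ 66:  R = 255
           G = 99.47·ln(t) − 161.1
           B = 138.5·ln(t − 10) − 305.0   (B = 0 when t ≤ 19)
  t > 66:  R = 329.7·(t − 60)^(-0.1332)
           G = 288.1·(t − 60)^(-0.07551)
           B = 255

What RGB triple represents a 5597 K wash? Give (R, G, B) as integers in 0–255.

t = 5597/100 = 55.97; the t ≤ 66 branch applies.
R = 255 by definition for t ≤ 66.
G = 99.47·ln 55.97 − 161.1 = 99.47·4.0248 − 161.1 = 239.248.
B = 138.5·ln(55.97 − 10) − 305.0 = 138.5·ln 45.97 − 305.0 = 138.5·3.8280 − 305.0 = 225.176.
Rounded: (255, 239, 225).

(255, 239, 225)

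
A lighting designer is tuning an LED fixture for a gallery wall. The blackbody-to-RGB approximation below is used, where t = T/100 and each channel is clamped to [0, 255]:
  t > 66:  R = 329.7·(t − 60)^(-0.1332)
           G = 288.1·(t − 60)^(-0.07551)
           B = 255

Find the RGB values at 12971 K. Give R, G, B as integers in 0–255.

t = 12971/100 = 129.71; the t > 66 branch applies.
R = 329.7·(129.71 − 60)^(-0.1332) = 329.7·69.71^(-0.1332) = 329.7·0.56816 = 187.323.
G = 288.1·(129.71 − 60)^(-0.07551) = 288.1·69.71^(-0.07551) = 288.1·0.72579 = 209.101.
B = 255 by definition for t > 66.
Rounded: (187, 209, 255).

R=187, G=209, B=255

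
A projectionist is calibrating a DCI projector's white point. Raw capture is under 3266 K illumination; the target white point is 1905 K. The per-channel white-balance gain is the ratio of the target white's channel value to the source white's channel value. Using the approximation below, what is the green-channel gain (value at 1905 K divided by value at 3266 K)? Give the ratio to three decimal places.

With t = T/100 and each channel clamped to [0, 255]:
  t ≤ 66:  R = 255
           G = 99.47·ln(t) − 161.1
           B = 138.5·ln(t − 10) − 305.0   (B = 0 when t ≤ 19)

0.711

At 3266 K (t = 32.66):
  G = 99.47·ln 32.66 − 161.1 = 99.47·3.4862 − 161.1 = 185.667.
At 1905 K (t = 19.05):
  G = 99.47·ln 19.05 − 161.1 = 99.47·2.9471 − 161.1 = 132.045.
Gain = 132.045 / 185.667 = 0.7112 → 0.711.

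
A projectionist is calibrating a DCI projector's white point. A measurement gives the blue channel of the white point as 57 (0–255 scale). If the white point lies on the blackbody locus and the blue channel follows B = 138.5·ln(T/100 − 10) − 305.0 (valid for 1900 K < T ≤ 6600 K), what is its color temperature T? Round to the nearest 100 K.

2400 K

ln(t − 10) = (57 + 305.0) / 138.5 = 2.6137.
t − 10 = e^2.6137 = 13.650, so t = 23.650.
T = 100·t = 2365 K → 2400 K to the nearest 100 K.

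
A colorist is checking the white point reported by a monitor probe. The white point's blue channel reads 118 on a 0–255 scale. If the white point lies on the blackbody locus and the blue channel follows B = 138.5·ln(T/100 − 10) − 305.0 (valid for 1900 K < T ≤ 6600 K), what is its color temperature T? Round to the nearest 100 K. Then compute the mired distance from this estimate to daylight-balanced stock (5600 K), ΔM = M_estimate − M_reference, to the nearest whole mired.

+144 mireds

ln(t − 10) = (118 + 305.0) / 138.5 = 3.0542.
t − 10 = e^3.0542 = 21.203, so t = 31.203.
T = 100·t = 3120 K → 3100 K to the nearest 100 K.
M_estimate = 10⁶/3100 = 322.58; M_reference = 10⁶/5600 = 178.57.
ΔM = 322.58 − 178.57 = 144.01 → +144 mireds.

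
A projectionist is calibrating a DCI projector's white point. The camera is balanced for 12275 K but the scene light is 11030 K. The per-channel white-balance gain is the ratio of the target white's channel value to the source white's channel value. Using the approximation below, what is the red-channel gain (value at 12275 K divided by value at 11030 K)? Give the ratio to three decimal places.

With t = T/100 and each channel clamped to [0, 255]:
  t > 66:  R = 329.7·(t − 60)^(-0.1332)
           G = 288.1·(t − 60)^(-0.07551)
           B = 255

0.971

At 11030 K (t = 110.3):
  R = 329.7·(110.3 − 60)^(-0.1332) = 329.7·50.3^(-0.1332) = 329.7·0.59340 = 195.646.
At 12275 K (t = 122.75):
  R = 329.7·(122.75 − 60)^(-0.1332) = 329.7·62.75^(-0.1332) = 329.7·0.57618 = 189.966.
Gain = 189.966 / 195.646 = 0.9710 → 0.971.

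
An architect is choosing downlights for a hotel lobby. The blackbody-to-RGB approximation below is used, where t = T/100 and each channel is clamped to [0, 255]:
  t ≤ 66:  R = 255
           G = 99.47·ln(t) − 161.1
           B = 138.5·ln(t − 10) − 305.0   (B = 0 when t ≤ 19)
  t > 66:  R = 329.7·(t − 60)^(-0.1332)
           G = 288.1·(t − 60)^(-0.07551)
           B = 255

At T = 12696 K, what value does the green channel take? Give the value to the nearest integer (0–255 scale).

t = 12696/100 = 126.96; the t > 66 branch applies.
G = 288.1·(126.96 − 60)^(-0.07551) = 288.1·66.96^(-0.07551) = 288.1·0.72800 = 209.737.
Rounded: 210.

210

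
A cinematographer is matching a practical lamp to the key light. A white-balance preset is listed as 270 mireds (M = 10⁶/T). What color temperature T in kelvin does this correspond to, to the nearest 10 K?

3700 K

T = 10⁶ / 270 = 3703.70 K → 3700 K.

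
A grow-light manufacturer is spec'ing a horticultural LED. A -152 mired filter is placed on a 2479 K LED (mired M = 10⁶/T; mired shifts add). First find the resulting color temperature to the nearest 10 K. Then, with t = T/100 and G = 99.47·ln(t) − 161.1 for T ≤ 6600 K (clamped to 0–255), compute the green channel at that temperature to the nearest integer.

205

M_in = 10⁶/2479 = 403.39; M_out = 403.39 + (-152) = 251.39.
T_out = 10⁶/251.39 = 3977.9 K → 3980 K; t = 39.8.
G = 99.47·ln 39.8 − 161.1 = 99.47·3.6839 − 161.1 = 205.334.
Rounded: 205.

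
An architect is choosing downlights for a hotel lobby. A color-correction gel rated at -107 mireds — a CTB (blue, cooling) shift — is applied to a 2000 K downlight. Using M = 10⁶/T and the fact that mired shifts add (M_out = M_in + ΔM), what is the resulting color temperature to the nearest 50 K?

M_in = 10⁶/2000 = 500.00 mireds.
M_out = 500.00 + (-107) = 393.00 mireds.
T_out = 10⁶/393.00 = 2544.5 K → 2550 K.

2550 K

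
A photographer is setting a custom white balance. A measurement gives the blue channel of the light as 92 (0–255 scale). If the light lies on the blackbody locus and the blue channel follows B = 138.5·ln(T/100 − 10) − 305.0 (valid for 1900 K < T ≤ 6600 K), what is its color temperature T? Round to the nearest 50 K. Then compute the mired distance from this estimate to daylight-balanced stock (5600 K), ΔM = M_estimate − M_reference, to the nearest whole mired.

+185 mireds

ln(t − 10) = (92 + 305.0) / 138.5 = 2.8664.
t − 10 = e^2.8664 = 17.574, so t = 27.574.
T = 100·t = 2757 K → 2750 K to the nearest 50 K.
M_estimate = 10⁶/2750 = 363.64; M_reference = 10⁶/5600 = 178.57.
ΔM = 363.64 − 178.57 = 185.06 → +185 mireds.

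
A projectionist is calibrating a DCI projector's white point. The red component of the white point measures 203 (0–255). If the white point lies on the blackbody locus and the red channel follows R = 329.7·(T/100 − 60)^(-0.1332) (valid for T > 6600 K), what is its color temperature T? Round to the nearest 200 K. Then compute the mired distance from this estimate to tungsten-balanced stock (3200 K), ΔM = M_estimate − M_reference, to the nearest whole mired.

(t − 60)^(-0.1332) = 203/329.7 = 0.61571.
t − 60 = 0.61571^(1/-0.1332) = 0.61571^(-7.508) = 38.129, so t = 98.129.
T = 100·t = 9813 K → 9800 K to the nearest 200 K.
M_estimate = 10⁶/9800 = 102.04; M_reference = 10⁶/3200 = 312.50.
ΔM = 102.04 − 312.50 = -210.46 → -210 mireds.

-210 mireds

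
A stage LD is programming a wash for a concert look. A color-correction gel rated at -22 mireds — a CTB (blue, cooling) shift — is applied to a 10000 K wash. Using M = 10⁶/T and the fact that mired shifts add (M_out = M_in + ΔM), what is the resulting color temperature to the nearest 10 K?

M_in = 10⁶/10000 = 100.00 mireds.
M_out = 100.00 + (-22) = 78.00 mireds.
T_out = 10⁶/78.00 = 12820.5 K → 12820 K.

12820 K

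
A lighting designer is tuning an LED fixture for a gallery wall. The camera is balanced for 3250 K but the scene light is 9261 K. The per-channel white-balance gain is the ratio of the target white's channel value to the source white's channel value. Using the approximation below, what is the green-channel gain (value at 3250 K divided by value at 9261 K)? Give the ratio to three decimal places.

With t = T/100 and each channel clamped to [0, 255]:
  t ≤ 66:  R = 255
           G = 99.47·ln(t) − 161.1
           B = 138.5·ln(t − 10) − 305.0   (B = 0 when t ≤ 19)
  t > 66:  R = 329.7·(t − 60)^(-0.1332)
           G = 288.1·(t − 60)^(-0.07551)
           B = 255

0.836

At 9261 K (t = 92.61):
  G = 288.1·(92.61 − 60)^(-0.07551) = 288.1·32.61^(-0.07551) = 288.1·0.76865 = 221.447.
At 3250 K (t = 32.5):
  G = 99.47·ln 32.5 − 161.1 = 99.47·3.4812 − 161.1 = 185.179.
Gain = 185.179 / 221.447 = 0.8362 → 0.836.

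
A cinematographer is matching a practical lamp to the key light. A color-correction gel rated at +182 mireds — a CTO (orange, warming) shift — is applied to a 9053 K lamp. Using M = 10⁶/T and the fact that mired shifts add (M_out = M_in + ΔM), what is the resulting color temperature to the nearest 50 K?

M_in = 10⁶/9053 = 110.46 mireds.
M_out = 110.46 + (+182) = 292.46 mireds.
T_out = 10⁶/292.46 = 3419.3 K → 3400 K.

3400 K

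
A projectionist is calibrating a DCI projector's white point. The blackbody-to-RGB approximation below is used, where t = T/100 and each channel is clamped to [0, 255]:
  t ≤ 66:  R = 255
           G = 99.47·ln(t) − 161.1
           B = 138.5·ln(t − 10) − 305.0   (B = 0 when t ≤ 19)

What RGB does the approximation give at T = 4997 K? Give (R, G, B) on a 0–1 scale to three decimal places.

t = 4997/100 = 49.97; the t ≤ 66 branch applies.
R = 255 by definition for t ≤ 66.
G = 99.47·ln 49.97 − 161.1 = 99.47·3.9114 − 161.1 = 227.969.
B = 138.5·ln(49.97 − 10) − 305.0 = 138.5·ln 39.97 − 305.0 = 138.5·3.6881 − 305.0 = 205.806.
Dividing each by 255: (1.0000, 0.8940, 0.8071) → (1.000, 0.894, 0.807).

(1.000, 0.894, 0.807)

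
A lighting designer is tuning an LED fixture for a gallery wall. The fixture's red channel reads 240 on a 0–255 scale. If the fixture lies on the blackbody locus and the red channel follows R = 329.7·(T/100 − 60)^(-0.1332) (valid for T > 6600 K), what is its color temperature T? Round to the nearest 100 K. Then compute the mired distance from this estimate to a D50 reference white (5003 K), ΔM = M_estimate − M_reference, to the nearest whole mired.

-59 mireds

(t − 60)^(-0.1332) = 240/329.7 = 0.72793.
t − 60 = 0.72793^(1/-0.1332) = 0.72793^(-7.508) = 10.848, so t = 70.848.
T = 100·t = 7085 K → 7100 K to the nearest 100 K.
M_estimate = 10⁶/7100 = 140.85; M_reference = 10⁶/5003 = 199.88.
ΔM = 140.85 − 199.88 = -59.04 → -59 mireds.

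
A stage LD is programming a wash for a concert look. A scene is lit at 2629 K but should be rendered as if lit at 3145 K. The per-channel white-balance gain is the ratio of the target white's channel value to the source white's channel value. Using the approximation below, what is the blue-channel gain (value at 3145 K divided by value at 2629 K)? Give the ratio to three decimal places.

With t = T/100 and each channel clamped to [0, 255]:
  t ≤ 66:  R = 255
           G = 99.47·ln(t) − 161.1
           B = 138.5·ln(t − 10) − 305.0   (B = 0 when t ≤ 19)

At 2629 K (t = 26.29):
  B = 138.5·ln(26.29 − 10) − 305.0 = 138.5·ln 16.29 − 305.0 = 138.5·2.7906 − 305.0 = 81.491.
At 3145 K (t = 31.45):
  B = 138.5·ln(31.45 − 10) − 305.0 = 138.5·ln 21.45 − 305.0 = 138.5·3.0657 − 305.0 = 119.603.
Gain = 119.603 / 81.491 = 1.4677 → 1.468.

1.468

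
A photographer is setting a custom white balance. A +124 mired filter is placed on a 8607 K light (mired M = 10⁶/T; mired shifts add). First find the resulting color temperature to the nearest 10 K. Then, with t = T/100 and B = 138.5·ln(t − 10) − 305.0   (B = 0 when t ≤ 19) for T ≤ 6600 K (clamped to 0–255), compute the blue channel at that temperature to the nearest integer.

173

M_in = 10⁶/8607 = 116.18; M_out = 116.18 + (+124) = 240.18.
T_out = 10⁶/240.18 = 4163.5 K → 4160 K; t = 41.6.
B = 138.5·ln(41.6 − 10) − 305.0 = 138.5·ln 31.6 − 305.0 = 138.5·3.4532 − 305.0 = 173.262.
Rounded: 173.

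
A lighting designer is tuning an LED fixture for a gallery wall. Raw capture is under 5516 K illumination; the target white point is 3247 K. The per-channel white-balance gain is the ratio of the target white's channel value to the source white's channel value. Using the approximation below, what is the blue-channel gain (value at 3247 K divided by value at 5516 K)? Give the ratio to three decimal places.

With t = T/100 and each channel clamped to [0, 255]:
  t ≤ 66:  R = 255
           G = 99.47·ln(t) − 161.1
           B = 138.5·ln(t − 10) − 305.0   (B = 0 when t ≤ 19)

At 5516 K (t = 55.16):
  B = 138.5·ln(55.16 − 10) − 305.0 = 138.5·ln 45.16 − 305.0 = 138.5·3.8102 − 305.0 = 222.714.
At 3247 K (t = 32.47):
  B = 138.5·ln(32.47 − 10) − 305.0 = 138.5·ln 22.47 − 305.0 = 138.5·3.1122 − 305.0 = 126.037.
Gain = 126.037 / 222.714 = 0.5659 → 0.566.

0.566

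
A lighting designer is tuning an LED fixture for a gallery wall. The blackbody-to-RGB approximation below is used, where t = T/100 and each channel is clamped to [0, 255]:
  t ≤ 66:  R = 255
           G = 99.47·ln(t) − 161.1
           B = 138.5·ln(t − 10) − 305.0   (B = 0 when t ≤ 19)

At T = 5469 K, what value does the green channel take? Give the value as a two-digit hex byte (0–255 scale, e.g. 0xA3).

0xED

t = 5469/100 = 54.69; the t ≤ 66 branch applies.
G = 99.47·ln 54.69 − 161.1 = 99.47·4.0017 − 161.1 = 236.947.
Rounded: 237; in hex, 0xED.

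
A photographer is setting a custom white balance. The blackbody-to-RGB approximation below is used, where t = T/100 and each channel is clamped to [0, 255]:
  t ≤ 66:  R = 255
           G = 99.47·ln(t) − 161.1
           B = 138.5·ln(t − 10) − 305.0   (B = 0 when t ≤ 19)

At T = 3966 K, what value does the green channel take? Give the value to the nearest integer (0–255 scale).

205

t = 3966/100 = 39.66; the t ≤ 66 branch applies.
G = 99.47·ln 39.66 − 161.1 = 99.47·3.6803 − 161.1 = 204.984.
Rounded: 205.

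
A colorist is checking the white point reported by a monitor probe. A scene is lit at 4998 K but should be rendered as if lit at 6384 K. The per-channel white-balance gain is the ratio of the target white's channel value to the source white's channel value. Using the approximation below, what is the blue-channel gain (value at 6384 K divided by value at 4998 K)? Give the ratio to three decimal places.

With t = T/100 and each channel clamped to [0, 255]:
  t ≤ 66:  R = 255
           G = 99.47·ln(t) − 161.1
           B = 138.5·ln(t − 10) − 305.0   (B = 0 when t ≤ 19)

At 4998 K (t = 49.98):
  B = 138.5·ln(49.98 − 10) − 305.0 = 138.5·ln 39.98 − 305.0 = 138.5·3.6884 − 305.0 = 205.841.
At 6384 K (t = 63.84):
  B = 138.5·ln(63.84 − 10) − 305.0 = 138.5·ln 53.84 − 305.0 = 138.5·3.9860 − 305.0 = 247.063.
Gain = 247.063 / 205.841 = 1.2003 → 1.200.

1.200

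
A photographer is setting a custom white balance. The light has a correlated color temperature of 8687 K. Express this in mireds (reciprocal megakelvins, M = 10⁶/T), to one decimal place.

115.1 mireds

M = 10⁶ / 8687 = 115.115 → 115.1 mireds.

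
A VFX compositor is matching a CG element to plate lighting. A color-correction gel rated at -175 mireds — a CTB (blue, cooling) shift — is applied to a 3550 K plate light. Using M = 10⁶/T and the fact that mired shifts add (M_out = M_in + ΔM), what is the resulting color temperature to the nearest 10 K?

9370 K

M_in = 10⁶/3550 = 281.69 mireds.
M_out = 281.69 + (-175) = 106.69 mireds.
T_out = 10⁶/106.69 = 9372.9 K → 9370 K.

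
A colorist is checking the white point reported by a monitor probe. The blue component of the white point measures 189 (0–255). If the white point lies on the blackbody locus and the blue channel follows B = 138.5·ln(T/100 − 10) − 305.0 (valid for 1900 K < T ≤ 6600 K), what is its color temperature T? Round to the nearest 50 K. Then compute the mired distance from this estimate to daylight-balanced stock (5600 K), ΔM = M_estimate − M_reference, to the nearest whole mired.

ln(t − 10) = (189 + 305.0) / 138.5 = 3.5668.
t − 10 = e^3.5668 = 35.403, so t = 45.403.
T = 100·t = 4540 K → 4550 K to the nearest 50 K.
M_estimate = 10⁶/4550 = 219.78; M_reference = 10⁶/5600 = 178.57.
ΔM = 219.78 − 178.57 = 41.21 → +41 mireds.

+41 mireds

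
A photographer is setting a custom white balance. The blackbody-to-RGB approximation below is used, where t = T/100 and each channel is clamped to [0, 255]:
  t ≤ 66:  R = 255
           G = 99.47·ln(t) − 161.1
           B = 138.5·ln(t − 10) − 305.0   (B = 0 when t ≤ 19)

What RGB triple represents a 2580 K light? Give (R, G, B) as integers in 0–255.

t = 2580/100 = 25.8; the t ≤ 66 branch applies.
R = 255 by definition for t ≤ 66.
G = 99.47·ln 25.8 − 161.1 = 99.47·3.2504 − 161.1 = 162.215.
B = 138.5·ln(25.8 − 10) − 305.0 = 138.5·ln 15.8 − 305.0 = 138.5·2.7600 − 305.0 = 77.261.
Rounded: (255, 162, 77).

(255, 162, 77)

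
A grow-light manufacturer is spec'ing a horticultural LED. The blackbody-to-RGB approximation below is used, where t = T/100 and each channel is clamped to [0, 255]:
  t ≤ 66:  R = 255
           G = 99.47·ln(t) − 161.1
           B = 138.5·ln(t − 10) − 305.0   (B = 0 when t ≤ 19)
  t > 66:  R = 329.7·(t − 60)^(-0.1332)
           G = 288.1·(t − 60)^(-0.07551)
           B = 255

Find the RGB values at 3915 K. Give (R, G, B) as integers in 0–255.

(255, 204, 162)

t = 3915/100 = 39.15; the t ≤ 66 branch applies.
R = 255 by definition for t ≤ 66.
G = 99.47·ln 39.15 − 161.1 = 99.47·3.6674 − 161.1 = 203.696.
B = 138.5·ln(39.15 − 10) − 305.0 = 138.5·ln 29.15 − 305.0 = 138.5·3.3725 − 305.0 = 162.085.
Rounded: (255, 204, 162).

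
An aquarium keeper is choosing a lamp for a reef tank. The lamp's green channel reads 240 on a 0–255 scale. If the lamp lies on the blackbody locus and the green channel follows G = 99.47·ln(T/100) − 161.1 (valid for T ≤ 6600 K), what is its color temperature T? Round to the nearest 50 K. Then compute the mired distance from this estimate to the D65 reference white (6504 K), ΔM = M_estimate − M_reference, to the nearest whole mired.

ln t = (240 + 161.1) / 99.47 = 4.0324.
t = e^4.0324 = 56.394.
T = 100·t = 5639 K → 5650 K to the nearest 50 K.
M_estimate = 10⁶/5650 = 176.99; M_reference = 10⁶/6504 = 153.75.
ΔM = 176.99 − 153.75 = 23.24 → +23 mireds.

+23 mireds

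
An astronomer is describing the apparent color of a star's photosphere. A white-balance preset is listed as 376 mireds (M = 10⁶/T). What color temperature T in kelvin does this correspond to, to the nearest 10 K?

2660 K

T = 10⁶ / 376 = 2659.57 K → 2660 K.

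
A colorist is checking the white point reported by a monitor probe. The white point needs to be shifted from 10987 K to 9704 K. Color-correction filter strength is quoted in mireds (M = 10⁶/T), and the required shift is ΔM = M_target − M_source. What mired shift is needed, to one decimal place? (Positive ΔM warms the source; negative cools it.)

M_source = 10⁶/10987 = 91.017; M_target = 10⁶/9704 = 103.050.
ΔM = 103.050 − 91.017 = 12.034 → +12.0 mireds, a warming shift.

+12.0 mireds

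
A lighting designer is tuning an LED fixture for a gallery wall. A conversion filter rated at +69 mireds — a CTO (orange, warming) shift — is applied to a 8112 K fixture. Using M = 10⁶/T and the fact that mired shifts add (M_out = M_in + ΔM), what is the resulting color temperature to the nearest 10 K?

5200 K

M_in = 10⁶/8112 = 123.27 mireds.
M_out = 123.27 + (+69) = 192.27 mireds.
T_out = 10⁶/192.27 = 5200.9 K → 5200 K.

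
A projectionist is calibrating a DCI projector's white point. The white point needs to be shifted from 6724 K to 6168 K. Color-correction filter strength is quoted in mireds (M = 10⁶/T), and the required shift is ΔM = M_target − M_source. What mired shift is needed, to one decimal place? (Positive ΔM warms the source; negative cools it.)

M_source = 10⁶/6724 = 148.721; M_target = 10⁶/6168 = 162.127.
ΔM = 162.127 − 148.721 = 13.406 → +13.4 mireds, a warming shift.

+13.4 mireds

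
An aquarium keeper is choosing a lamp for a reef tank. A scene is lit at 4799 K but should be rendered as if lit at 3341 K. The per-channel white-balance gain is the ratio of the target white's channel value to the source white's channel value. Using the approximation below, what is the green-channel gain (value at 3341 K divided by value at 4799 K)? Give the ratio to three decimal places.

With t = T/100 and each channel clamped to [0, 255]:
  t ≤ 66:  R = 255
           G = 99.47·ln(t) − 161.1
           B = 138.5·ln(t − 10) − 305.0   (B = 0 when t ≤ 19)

At 4799 K (t = 47.99):
  G = 99.47·ln 47.99 − 161.1 = 99.47·3.8710 − 161.1 = 223.948.
At 3341 K (t = 33.41):
  G = 99.47·ln 33.41 − 161.1 = 99.47·3.5089 − 161.1 = 187.926.
Gain = 187.926 / 223.948 = 0.8392 → 0.839.

0.839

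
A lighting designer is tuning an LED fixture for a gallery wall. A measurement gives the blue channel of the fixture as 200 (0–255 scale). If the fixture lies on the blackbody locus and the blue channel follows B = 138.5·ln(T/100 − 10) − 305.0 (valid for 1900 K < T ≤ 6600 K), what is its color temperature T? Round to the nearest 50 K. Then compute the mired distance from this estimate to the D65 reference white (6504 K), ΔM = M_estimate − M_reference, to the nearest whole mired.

ln(t − 10) = (200 + 305.0) / 138.5 = 3.6462.
t − 10 = e^3.6462 = 38.329, so t = 48.329.
T = 100·t = 4833 K → 4850 K to the nearest 50 K.
M_estimate = 10⁶/4850 = 206.19; M_reference = 10⁶/6504 = 153.75.
ΔM = 206.19 − 153.75 = 52.43 → +52 mireds.

+52 mireds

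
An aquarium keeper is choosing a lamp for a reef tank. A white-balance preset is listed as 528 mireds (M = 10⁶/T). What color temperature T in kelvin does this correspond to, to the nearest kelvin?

1894 K

T = 10⁶ / 528 = 1893.94 K → 1894 K.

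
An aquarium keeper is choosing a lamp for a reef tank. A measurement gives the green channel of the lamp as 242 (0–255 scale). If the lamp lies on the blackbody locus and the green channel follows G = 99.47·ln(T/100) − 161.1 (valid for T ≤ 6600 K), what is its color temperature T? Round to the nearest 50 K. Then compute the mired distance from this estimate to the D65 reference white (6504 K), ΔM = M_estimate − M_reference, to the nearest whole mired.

ln t = (242 + 161.1) / 99.47 = 4.0525.
t = e^4.0525 = 57.540.
T = 100·t = 5754 K → 5750 K to the nearest 50 K.
M_estimate = 10⁶/5750 = 173.91; M_reference = 10⁶/6504 = 153.75.
ΔM = 173.91 − 153.75 = 20.16 → +20 mireds.

+20 mireds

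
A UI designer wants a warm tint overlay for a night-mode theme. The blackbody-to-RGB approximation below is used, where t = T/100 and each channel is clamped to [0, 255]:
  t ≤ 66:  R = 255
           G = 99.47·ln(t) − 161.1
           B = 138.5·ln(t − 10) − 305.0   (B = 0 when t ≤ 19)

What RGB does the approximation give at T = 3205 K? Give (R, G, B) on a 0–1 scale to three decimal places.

t = 3205/100 = 32.05; the t ≤ 66 branch applies.
R = 255 by definition for t ≤ 66.
G = 99.47·ln 32.05 − 161.1 = 99.47·3.4673 − 161.1 = 183.792.
B = 138.5·ln(32.05 − 10) − 305.0 = 138.5·ln 22.05 − 305.0 = 138.5·3.0933 − 305.0 = 123.424.
Dividing each by 255: (1.0000, 0.7208, 0.4840) → (1.000, 0.721, 0.484).

(1.000, 0.721, 0.484)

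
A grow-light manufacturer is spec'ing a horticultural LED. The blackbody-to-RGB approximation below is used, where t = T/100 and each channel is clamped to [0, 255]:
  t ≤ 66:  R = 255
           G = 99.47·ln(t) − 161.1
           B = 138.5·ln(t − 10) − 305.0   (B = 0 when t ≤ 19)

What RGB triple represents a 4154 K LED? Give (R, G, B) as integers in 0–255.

(255, 210, 173)

t = 4154/100 = 41.54; the t ≤ 66 branch applies.
R = 255 by definition for t ≤ 66.
G = 99.47·ln 41.54 − 161.1 = 99.47·3.7267 − 161.1 = 209.591.
B = 138.5·ln(41.54 − 10) − 305.0 = 138.5·ln 31.54 − 305.0 = 138.5·3.4513 − 305.0 = 172.999.
Rounded: (255, 210, 173).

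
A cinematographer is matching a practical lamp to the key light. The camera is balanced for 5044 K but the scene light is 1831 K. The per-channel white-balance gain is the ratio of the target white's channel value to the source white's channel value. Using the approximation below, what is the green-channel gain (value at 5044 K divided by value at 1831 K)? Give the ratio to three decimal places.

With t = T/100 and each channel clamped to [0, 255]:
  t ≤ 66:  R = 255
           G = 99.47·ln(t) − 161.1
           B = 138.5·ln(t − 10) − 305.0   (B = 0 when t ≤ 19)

At 1831 K (t = 18.31):
  G = 99.47·ln 18.31 − 161.1 = 99.47·2.9074 − 161.1 = 128.104.
At 5044 K (t = 50.44):
  G = 99.47·ln 50.44 − 161.1 = 99.47·3.9208 − 161.1 = 228.900.
Gain = 228.900 / 128.104 = 1.7868 → 1.787.

1.787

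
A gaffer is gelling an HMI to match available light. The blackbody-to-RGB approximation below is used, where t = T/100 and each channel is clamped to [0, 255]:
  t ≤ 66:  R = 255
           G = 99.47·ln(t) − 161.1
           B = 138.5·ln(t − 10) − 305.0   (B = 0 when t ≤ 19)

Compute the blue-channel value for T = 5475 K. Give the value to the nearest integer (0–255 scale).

221

t = 5475/100 = 54.75; the t ≤ 66 branch applies.
B = 138.5·ln(54.75 − 10) − 305.0 = 138.5·ln 44.75 − 305.0 = 138.5·3.8011 − 305.0 = 221.451.
Rounded: 221.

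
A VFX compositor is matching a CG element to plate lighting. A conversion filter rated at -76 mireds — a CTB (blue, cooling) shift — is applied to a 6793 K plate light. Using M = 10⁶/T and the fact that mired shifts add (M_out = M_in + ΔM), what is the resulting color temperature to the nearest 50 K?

M_in = 10⁶/6793 = 147.21 mireds.
M_out = 147.21 + (-76) = 71.21 mireds.
T_out = 10⁶/71.21 = 14042.9 K → 14050 K.

14050 K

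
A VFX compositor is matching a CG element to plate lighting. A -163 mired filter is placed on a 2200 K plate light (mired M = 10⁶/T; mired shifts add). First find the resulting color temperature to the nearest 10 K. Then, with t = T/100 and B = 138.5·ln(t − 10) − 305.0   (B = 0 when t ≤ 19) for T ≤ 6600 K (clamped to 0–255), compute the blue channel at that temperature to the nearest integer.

M_in = 10⁶/2200 = 454.55; M_out = 454.55 + (-163) = 291.55.
T_out = 10⁶/291.55 = 3430.0 K → 3430 K; t = 34.3.
B = 138.5·ln(34.3 − 10) − 305.0 = 138.5·ln 24.3 − 305.0 = 138.5·3.1905 − 305.0 = 136.881.
Rounded: 137.

137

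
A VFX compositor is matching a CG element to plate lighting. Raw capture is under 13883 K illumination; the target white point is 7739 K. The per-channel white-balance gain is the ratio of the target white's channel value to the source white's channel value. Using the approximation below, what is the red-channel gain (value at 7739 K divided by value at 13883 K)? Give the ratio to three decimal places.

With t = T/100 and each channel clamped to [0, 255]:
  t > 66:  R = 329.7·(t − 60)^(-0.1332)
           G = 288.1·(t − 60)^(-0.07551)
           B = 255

1.223

At 13883 K (t = 138.83):
  R = 329.7·(138.83 − 60)^(-0.1332) = 329.7·78.83^(-0.1332) = 329.7·0.55893 = 184.281.
At 7739 K (t = 77.39):
  R = 329.7·(77.39 − 60)^(-0.1332) = 329.7·17.39^(-0.1332) = 329.7·0.68358 = 225.378.
Gain = 225.378 / 184.281 = 1.2230 → 1.223.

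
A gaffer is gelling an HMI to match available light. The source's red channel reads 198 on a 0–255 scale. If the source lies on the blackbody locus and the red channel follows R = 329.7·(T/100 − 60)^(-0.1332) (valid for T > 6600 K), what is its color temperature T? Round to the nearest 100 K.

(t − 60)^(-0.1332) = 198/329.7 = 0.60055.
t − 60 = 0.60055^(1/-0.1332) = 0.60055^(-7.508) = 45.980, so t = 105.980.
T = 100·t = 10598 K → 10600 K to the nearest 100 K.

10600 K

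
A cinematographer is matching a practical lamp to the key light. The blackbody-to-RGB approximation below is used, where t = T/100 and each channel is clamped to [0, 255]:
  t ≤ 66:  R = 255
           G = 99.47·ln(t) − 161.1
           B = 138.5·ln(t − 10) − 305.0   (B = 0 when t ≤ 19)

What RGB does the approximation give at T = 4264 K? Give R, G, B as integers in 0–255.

t = 4264/100 = 42.64; the t ≤ 66 branch applies.
R = 255 by definition for t ≤ 66.
G = 99.47·ln 42.64 − 161.1 = 99.47·3.7528 − 161.1 = 212.190.
B = 138.5·ln(42.64 − 10) − 305.0 = 138.5·ln 32.64 − 305.0 = 138.5·3.4855 − 305.0 = 177.747.
Rounded: (255, 212, 178).

R=255, G=212, B=178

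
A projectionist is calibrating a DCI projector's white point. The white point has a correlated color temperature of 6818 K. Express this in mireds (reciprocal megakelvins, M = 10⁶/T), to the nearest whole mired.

147 mireds

M = 10⁶ / 6818 = 146.671 → 147 mireds.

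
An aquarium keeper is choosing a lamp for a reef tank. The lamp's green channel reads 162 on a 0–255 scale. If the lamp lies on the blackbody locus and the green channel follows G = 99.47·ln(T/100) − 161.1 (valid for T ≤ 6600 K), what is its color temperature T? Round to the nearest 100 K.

2600 K

ln t = (162 + 161.1) / 99.47 = 3.2482.
t = e^3.2482 = 25.744.
T = 100·t = 2574 K → 2600 K to the nearest 100 K.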